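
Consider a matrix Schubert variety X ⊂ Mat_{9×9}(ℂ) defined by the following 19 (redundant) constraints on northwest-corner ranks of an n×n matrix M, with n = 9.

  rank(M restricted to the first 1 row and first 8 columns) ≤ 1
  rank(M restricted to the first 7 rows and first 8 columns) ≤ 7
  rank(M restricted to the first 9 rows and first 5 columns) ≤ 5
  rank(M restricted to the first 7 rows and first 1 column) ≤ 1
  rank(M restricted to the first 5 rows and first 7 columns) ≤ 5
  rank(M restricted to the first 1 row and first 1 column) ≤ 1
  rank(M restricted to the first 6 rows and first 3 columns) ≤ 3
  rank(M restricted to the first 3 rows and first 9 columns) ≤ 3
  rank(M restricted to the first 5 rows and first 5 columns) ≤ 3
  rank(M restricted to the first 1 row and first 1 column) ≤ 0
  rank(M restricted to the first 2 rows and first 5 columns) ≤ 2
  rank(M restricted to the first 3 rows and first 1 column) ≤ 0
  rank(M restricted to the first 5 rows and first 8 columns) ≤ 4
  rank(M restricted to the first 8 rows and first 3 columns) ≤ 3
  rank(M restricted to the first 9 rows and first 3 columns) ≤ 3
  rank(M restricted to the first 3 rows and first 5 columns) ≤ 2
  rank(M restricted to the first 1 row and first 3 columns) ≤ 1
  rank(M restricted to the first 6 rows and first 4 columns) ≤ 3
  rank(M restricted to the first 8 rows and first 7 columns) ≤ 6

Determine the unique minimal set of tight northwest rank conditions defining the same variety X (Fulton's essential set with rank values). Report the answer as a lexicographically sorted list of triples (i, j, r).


The tightest implied rank at each (i,j), from the 19 conditions:

  R[1]: 0, 1, 1, 1, 1, 1, 1, 1, 1
  R[2]: 0, 1, 2, 2, 2, 2, 2, 2, 2
  R[3]: 0, 1, 2, 2, 2, 3, 3, 3, 3
  R[4]: 1, 2, 3, 3, 3, 4, 4, 4, 4
  R[5]: 1, 2, 3, 3, 3, 4, 4, 4, 5
  R[6]: 1, 2, 3, 3, 4, 5, 5, 5, 6
  R[7]: 1, 2, 3, 4, 5, 6, 6, 6, 7
  R[8]: 1, 2, 3, 4, 5, 6, 6, 7, 8
  R[9]: 1, 2, 3, 4, 5, 6, 7, 8, 9

reading off 1-entries of Δ²R: w = (2, 3, 6, 1, 9, 5, 4, 8, 7).

ℓ(w)=11; the 6 essential cells (i,j,r):

[(3, 1, 0), (3, 5, 2), (5, 5, 3), (5, 8, 4), (6, 4, 3), (8, 7, 6)]


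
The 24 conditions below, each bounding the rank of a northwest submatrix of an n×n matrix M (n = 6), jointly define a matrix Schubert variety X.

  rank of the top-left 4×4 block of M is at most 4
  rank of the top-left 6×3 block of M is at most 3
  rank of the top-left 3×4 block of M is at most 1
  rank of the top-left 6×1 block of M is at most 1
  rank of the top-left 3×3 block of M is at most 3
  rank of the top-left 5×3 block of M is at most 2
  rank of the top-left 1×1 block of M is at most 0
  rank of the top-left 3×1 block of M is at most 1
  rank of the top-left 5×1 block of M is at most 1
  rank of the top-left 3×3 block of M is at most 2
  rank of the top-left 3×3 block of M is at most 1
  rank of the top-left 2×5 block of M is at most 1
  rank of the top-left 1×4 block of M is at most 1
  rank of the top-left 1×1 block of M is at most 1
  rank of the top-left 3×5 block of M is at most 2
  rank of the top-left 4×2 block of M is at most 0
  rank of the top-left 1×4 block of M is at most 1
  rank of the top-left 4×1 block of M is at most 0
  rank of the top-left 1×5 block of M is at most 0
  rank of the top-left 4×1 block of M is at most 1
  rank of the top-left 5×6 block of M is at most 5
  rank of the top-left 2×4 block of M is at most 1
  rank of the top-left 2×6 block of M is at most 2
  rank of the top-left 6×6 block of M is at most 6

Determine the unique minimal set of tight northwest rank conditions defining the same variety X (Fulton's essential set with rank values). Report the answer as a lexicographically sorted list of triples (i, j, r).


Reconstructing r_w from the 24 given conditions:

  R[1]: 0, 0, 0, 0, 0, 1
  R[2]: 0, 0, 1, 1, 1, 2
  R[3]: 0, 0, 1, 1, 2, 3
  R[4]: 0, 0, 1, 2, 3, 4
  R[5]: 1, 1, 2, 3, 4, 5
  R[6]: 1, 2, 3, 4, 5, 6

reading off 1-entries of Δ²R: w = (6, 3, 5, 4, 1, 2).

D(w) has 12 cells with 3 SE-corners; essential set:

[(1, 5, 0), (3, 4, 1), (4, 2, 0)]


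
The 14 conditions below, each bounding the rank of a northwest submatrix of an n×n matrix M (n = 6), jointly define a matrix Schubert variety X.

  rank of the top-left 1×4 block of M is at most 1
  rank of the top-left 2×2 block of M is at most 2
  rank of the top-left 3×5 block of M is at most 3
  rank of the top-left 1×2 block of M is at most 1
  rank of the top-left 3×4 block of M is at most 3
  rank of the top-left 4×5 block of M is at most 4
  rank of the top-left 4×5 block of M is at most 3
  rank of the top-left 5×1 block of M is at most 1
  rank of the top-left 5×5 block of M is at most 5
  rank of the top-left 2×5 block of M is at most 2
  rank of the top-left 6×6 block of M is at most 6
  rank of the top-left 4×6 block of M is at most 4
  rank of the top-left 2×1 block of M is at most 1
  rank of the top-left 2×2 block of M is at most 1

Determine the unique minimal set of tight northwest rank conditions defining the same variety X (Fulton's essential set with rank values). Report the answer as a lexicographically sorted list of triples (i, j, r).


Reconstructing r_w from the 14 given conditions:

  row 1: 1, 1, 1, 1, 1, 1
  row 2: 1, 1, 2, 2, 2, 2
  row 3: 1, 2, 3, 3, 3, 3
  row 4: 1, 2, 3, 3, 3, 4
  row 5: 1, 2, 3, 4, 4, 5
  row 6: 1, 2, 3, 4, 5, 6

the unique w with this rank table is (1, 3, 2, 6, 4, 5).

D(w) has 3 cells with 2 SE-corners; essential set:

[(2, 2, 1), (4, 5, 3)]


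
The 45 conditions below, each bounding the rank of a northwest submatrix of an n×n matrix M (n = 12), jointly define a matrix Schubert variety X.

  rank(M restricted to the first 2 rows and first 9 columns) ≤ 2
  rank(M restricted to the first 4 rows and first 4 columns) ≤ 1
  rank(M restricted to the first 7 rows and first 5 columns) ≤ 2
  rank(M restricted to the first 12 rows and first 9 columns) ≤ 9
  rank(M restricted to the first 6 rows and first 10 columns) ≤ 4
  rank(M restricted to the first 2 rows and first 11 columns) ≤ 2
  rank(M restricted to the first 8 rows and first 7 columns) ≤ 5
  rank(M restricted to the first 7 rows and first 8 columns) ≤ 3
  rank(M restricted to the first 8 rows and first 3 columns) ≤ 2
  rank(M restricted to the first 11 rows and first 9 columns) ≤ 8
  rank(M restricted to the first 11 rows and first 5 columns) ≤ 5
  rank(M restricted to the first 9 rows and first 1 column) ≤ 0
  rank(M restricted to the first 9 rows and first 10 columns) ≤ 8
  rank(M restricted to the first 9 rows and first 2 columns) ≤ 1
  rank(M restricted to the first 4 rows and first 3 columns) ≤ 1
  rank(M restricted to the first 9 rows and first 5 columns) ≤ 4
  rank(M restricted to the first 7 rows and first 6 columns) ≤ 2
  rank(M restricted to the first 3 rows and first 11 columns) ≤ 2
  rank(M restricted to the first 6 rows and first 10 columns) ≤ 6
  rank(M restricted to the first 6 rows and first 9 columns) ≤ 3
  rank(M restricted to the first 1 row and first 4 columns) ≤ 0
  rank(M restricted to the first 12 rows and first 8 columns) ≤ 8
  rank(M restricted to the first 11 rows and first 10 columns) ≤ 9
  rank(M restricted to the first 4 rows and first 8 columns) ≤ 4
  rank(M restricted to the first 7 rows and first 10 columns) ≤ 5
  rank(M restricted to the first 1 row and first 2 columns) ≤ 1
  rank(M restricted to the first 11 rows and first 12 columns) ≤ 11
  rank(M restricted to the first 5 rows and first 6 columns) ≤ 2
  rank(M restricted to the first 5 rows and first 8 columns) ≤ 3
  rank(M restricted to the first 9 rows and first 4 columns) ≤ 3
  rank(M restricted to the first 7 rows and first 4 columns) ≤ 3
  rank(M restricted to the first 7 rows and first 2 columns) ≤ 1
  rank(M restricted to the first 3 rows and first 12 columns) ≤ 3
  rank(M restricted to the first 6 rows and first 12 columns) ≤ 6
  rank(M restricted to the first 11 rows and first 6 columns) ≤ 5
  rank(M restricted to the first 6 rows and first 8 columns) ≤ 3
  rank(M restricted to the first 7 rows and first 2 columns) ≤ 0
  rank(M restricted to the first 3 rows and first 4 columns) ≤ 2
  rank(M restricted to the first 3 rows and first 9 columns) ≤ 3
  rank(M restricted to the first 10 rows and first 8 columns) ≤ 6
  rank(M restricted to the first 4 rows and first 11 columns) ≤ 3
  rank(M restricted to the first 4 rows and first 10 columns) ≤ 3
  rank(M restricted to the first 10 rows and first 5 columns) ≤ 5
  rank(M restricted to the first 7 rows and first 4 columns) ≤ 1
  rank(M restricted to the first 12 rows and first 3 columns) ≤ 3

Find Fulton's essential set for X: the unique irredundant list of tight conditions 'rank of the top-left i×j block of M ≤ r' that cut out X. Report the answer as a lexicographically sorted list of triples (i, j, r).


Computing R[i][j] = min implied NW-rank bound (n=12, 45 conditions):

  0 | 0 | 0 | 0 | 1 | 1 | 1 | 1 | 1 | 1 | 1 | 1
  0 | 0 | 1 | 1 | 2 | 2 | 2 | 2 | 2 | 2 | 2 | 2
  0 | 0 | 1 | 1 | 2 | 2 | 2 | 2 | 2 | 2 | 2 | 3
  0 | 0 | 1 | 1 | 2 | 2 | 3 | 3 | 3 | 3 | 3 | 4
  0 | 0 | 1 | 1 | 2 | 2 | 3 | 3 | 3 | 4 | 4 | 5
  0 | 0 | 1 | 1 | 2 | 2 | 3 | 3 | 3 | 4 | 5 | 6
  0 | 0 | 1 | 1 | 2 | 2 | 3 | 3 | 4 | 5 | 6 | 7
  0 | 1 | 2 | 2 | 3 | 3 | 4 | 4 | 5 | 6 | 7 | 8
  0 | 1 | 2 | 3 | 4 | 4 | 5 | 5 | 6 | 7 | 8 | 9
  1 | 2 | 3 | 4 | 5 | 5 | 6 | 6 | 7 | 8 | 9 | 10
  1 | 2 | 3 | 4 | 5 | 5 | 6 | 7 | 8 | 9 | 10 | 11
  1 | 2 | 3 | 4 | 5 | 6 | 7 | 8 | 9 | 10 | 11 | 12

giving w = (5, 3, 12, 7, 10, 11, 9, 2, 4, 1, 8, 6) via Δ²R.

Fulton essential set (9 of the 39 Rothe cells):

[(1, 4, 0), (3, 11, 2), (6, 9, 3), (7, 2, 0), (7, 4, 1), (7, 6, 2), (7, 8, 3), (9, 1, 0), (11, 6, 5)]


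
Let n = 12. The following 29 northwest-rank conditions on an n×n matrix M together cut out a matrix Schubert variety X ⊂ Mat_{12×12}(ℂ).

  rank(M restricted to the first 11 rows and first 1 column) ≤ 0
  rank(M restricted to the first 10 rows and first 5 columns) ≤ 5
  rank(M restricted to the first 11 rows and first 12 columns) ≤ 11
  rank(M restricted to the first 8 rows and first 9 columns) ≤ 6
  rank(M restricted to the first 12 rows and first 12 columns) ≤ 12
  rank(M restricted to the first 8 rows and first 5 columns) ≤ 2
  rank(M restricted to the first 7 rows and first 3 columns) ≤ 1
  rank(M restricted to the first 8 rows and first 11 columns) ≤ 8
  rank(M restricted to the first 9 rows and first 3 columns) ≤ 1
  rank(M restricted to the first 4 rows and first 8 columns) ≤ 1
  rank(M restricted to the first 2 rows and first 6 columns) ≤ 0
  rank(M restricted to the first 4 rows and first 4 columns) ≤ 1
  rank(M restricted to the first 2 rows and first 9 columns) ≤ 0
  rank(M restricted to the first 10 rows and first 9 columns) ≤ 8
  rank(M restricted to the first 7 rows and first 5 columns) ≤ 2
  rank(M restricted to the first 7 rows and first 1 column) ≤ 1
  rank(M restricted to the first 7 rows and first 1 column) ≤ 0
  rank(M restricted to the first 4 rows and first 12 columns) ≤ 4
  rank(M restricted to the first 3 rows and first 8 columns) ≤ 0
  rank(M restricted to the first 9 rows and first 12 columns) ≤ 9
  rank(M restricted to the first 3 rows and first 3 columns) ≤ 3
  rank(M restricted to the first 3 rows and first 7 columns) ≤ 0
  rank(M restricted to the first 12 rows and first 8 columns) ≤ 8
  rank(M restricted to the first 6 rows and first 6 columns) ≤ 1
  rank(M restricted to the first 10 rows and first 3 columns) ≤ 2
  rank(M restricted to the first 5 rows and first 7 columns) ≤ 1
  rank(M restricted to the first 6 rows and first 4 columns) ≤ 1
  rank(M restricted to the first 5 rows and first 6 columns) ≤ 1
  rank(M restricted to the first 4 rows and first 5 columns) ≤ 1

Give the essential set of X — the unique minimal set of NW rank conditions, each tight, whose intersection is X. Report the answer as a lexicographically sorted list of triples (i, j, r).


Reconstructing r_w from the 29 given conditions:

  i=1: 0  0  0  0  0  0  0  0  0  1  1  1
  i=2: 0  0  0  0  0  0  0  0  0  1  2  2
  i=3: 0  0  0  0  0  0  0  0  1  2  3  3
  i=4: 0  1  1  1  1  1  1  1  2  3  4  4
  i=5: 0  1  1  1  1  1  1  2  3  4  5  5
  i=6: 0  1  1  1  1  1  2  3  4  5  6  6
  i=7: 0  1  1  2  2  2  3  4  5  6  7  7
  i=8: 0  1  1  2  2  3  4  5  6  7  8  8
  i=9: 0  1  1  2  3  4  5  6  7  8  9  9
  i=10: 0  1  2  3  4  5  6  7  8  9  10  10
  i=11: 0  1  2  3  4  5  6  7  8  9  10  11
  i=12: 1  2  3  4  5  6  7  8  9  10  11  12

the unique w with this rank table is (10, 11, 9, 2, 8, 7, 4, 6, 5, 3, 12, 1).

|D(w)|=47, |Ess(w)|=7:

[(2, 9, 0), (3, 8, 0), (5, 7, 1), (6, 6, 1), (8, 5, 2), (9, 3, 1), (11, 1, 0)]


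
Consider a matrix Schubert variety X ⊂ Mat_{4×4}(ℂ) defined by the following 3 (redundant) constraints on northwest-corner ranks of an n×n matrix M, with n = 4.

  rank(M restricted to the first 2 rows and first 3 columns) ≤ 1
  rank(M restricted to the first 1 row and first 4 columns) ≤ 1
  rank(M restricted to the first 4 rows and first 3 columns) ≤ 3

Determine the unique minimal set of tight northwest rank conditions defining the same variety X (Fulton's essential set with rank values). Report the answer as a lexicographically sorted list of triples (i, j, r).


The tightest implied rank at each (i,j), from the 3 conditions:

  row 1: 1, 1, 1, 1
  row 2: 1, 1, 1, 2
  row 3: 1, 2, 2, 3
  row 4: 1, 2, 3, 4

so w = (1, 4, 2, 3).

|D(w)|=2, |Ess(w)|=1:

[(2, 3, 1)]


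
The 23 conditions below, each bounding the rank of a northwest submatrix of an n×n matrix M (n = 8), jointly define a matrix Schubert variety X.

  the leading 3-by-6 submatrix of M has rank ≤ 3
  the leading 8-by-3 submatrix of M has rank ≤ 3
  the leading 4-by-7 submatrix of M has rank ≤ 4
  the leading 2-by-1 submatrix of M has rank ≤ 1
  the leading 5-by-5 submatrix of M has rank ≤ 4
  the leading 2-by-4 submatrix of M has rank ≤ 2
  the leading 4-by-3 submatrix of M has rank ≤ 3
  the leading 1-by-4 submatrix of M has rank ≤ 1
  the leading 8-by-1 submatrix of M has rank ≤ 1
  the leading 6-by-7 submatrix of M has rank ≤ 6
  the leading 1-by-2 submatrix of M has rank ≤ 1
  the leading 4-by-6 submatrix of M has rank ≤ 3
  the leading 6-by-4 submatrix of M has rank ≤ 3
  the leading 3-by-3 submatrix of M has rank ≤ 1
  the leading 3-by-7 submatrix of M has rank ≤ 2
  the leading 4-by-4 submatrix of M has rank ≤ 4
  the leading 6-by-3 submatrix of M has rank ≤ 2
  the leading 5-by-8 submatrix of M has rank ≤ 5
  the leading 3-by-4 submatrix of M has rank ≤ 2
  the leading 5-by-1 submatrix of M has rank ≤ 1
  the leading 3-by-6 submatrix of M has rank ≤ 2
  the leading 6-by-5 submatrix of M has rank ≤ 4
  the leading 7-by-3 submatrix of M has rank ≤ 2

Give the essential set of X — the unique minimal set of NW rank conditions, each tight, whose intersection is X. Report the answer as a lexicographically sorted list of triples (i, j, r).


Propagating the 23 rank bounds to every northwest block:

  R[1]: 1  1  1  1  1  1  1  1
  R[2]: 1  1  1  2  2  2  2  2
  R[3]: 1  1  1  2  2  2  2  3
  R[4]: 1  2  2  3  3  3  3  4
  R[5]: 1  2  2  3  4  4  4  5
  R[6]: 1  2  2  3  4  5  5  6
  R[7]: 1  2  2  3  4  5  6  7
  R[8]: 1  2  3  4  5  6  7  8

hence w(1..8) = (1, 4, 8, 2, 5, 6, 7, 3).

ℓ(w)=10; the 3 essential cells (i,j,r):

[(3, 3, 1), (3, 7, 2), (7, 3, 2)]


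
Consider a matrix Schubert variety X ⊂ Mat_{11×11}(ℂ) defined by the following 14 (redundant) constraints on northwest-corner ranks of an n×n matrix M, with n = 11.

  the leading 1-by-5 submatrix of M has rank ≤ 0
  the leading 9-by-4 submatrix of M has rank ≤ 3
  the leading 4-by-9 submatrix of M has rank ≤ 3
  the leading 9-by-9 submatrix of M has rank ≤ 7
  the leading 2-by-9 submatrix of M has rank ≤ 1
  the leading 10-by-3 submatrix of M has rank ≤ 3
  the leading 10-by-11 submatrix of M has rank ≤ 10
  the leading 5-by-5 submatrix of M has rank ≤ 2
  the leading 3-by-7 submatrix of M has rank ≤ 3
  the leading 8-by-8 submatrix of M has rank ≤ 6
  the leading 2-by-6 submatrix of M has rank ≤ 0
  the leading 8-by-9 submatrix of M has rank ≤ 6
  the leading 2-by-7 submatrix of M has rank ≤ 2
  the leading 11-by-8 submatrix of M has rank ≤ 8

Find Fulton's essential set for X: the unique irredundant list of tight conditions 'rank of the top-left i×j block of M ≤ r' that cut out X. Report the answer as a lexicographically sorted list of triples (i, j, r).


The tightest implied rank at each (i,j), from the 14 conditions:

  row 1: 0 | 0 | 0 | 0 | 0 | 0 | 1 | 1 | 1 | 1 | 1
  row 2: 0 | 0 | 0 | 0 | 0 | 0 | 1 | 1 | 1 | 2 | 2
  row 3: 1 | 1 | 1 | 1 | 1 | 1 | 2 | 2 | 2 | 3 | 3
  row 4: 1 | 2 | 2 | 2 | 2 | 2 | 3 | 3 | 3 | 4 | 4
  row 5: 1 | 2 | 2 | 2 | 2 | 3 | 4 | 4 | 4 | 5 | 5
  row 6: 1 | 2 | 3 | 3 | 3 | 4 | 5 | 5 | 5 | 6 | 6
  row 7: 1 | 2 | 3 | 3 | 4 | 5 | 6 | 6 | 6 | 7 | 7
  row 8: 1 | 2 | 3 | 3 | 4 | 5 | 6 | 6 | 6 | 7 | 8
  row 9: 1 | 2 | 3 | 3 | 4 | 5 | 6 | 7 | 7 | 8 | 9
  row 10: 1 | 2 | 3 | 4 | 5 | 6 | 7 | 8 | 8 | 9 | 10
  row 11: 1 | 2 | 3 | 4 | 5 | 6 | 7 | 8 | 9 | 10 | 11

so w = (7, 10, 1, 2, 6, 3, 5, 11, 8, 4, 9).

Fulton essential set (5 of the 22 Rothe cells):

[(2, 6, 0), (2, 9, 1), (5, 5, 2), (8, 9, 6), (9, 4, 3)]


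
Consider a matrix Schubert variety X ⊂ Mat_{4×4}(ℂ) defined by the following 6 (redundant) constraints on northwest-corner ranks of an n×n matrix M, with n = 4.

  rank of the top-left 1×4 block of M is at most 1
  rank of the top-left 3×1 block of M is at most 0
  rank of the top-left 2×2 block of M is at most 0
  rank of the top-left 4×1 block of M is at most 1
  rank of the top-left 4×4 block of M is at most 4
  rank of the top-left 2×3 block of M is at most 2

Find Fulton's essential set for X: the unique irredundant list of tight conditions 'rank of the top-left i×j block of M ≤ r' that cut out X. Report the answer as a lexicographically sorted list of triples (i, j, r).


The tightest implied rank at each (i,j), from the 6 conditions:

  i=1: 0, 0, 1, 1
  i=2: 0, 0, 1, 2
  i=3: 0, 1, 2, 3
  i=4: 1, 2, 3, 4

the unique w with this rank table is (3, 4, 2, 1).

D(w) has 5 cells with 2 SE-corners; essential set:

[(2, 2, 0), (3, 1, 0)]


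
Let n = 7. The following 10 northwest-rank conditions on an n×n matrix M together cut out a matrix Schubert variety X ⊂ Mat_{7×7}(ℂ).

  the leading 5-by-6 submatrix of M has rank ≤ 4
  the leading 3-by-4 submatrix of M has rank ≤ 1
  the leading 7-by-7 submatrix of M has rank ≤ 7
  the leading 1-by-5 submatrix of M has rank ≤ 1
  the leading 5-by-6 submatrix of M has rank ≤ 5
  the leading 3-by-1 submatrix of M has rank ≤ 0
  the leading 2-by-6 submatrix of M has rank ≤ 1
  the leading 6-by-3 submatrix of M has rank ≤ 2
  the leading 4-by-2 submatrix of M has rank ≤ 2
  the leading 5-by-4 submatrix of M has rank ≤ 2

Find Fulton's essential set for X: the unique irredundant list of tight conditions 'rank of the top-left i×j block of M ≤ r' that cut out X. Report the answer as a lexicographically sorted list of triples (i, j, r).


Recovering R(i,j) via the rank-extension bound from the 10 conditions:

  R[1]: 0, 1, 1, 1, 1, 1, 1
  R[2]: 0, 1, 1, 1, 1, 1, 2
  R[3]: 0, 1, 1, 1, 2, 2, 3
  R[4]: 1, 2, 2, 2, 3, 3, 4
  R[5]: 1, 2, 2, 2, 3, 4, 5
  R[6]: 1, 2, 2, 3, 4, 5, 6
  R[7]: 1, 2, 3, 4, 5, 6, 7

hence w(1..7) = (2, 7, 5, 1, 6, 4, 3).

Rothe diagram D(w) (12 cells), 5 SE-corners (essential conditions):

[(2, 6, 1), (3, 1, 0), (3, 4, 1), (5, 4, 2), (6, 3, 2)]


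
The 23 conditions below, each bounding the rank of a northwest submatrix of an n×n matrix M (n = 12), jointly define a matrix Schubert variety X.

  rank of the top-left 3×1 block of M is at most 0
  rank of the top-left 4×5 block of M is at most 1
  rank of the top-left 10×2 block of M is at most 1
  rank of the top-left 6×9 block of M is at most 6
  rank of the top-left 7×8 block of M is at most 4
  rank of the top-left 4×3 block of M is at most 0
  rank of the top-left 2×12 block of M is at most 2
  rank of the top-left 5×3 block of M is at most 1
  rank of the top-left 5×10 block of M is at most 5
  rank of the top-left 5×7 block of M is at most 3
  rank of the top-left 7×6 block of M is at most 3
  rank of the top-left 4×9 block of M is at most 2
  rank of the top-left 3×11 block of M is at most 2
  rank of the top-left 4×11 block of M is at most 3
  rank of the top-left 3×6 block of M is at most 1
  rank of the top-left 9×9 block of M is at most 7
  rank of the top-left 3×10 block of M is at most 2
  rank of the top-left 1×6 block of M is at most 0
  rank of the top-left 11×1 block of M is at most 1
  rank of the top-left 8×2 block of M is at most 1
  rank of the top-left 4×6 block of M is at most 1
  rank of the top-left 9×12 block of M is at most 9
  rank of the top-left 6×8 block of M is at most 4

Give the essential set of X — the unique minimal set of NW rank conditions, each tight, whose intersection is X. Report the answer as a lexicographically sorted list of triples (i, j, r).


Computing R[i][j] = min implied NW-rank bound (n=12, 23 conditions):

  row 1: 0 | 0 | 0 | 0 | 0 | 0 | 1 | 1 | 1 | 1 | 1 | 1
  row 2: 0 | 0 | 0 | 1 | 1 | 1 | 2 | 2 | 2 | 2 | 2 | 2
  row 3: 0 | 0 | 0 | 1 | 1 | 1 | 2 | 2 | 2 | 2 | 2 | 3
  row 4: 0 | 0 | 0 | 1 | 1 | 1 | 2 | 2 | 2 | 3 | 3 | 4
  row 5: 1 | 1 | 1 | 2 | 2 | 2 | 3 | 3 | 3 | 4 | 4 | 5
  row 6: 1 | 1 | 2 | 3 | 3 | 3 | 4 | 4 | 4 | 5 | 5 | 6
  row 7: 1 | 1 | 2 | 3 | 3 | 3 | 4 | 4 | 5 | 6 | 6 | 7
  row 8: 1 | 1 | 2 | 3 | 4 | 4 | 5 | 5 | 6 | 7 | 7 | 8
  row 9: 1 | 1 | 2 | 3 | 4 | 5 | 6 | 6 | 7 | 8 | 8 | 9
  row 10: 1 | 1 | 2 | 3 | 4 | 5 | 6 | 7 | 8 | 9 | 9 | 10
  row 11: 1 | 2 | 3 | 4 | 5 | 6 | 7 | 8 | 9 | 10 | 10 | 11
  row 12: 1 | 2 | 3 | 4 | 5 | 6 | 7 | 8 | 9 | 10 | 11 | 12

reading off 1-entries of Δ²R: w = (7, 4, 12, 10, 1, 3, 9, 5, 6, 8, 2, 11).

Fulton essential set (8 of the 33 Rothe cells):

[(1, 6, 0), (3, 11, 2), (4, 3, 0), (4, 6, 1), (4, 9, 2), (7, 6, 3), (7, 8, 4), (10, 2, 1)]


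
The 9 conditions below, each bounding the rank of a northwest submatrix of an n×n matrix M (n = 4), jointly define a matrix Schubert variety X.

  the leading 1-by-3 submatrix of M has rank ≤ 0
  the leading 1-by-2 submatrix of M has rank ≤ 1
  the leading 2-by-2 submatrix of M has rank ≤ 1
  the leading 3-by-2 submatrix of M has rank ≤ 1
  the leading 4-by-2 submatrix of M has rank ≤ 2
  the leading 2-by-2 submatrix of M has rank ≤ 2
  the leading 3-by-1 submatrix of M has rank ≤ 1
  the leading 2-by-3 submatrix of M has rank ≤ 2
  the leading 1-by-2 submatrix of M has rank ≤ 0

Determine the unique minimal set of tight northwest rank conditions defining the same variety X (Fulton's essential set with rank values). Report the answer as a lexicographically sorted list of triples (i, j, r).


Rank table r_w(4×4) implied by the 9 constraints:

  0 0 0 1
  1 1 1 2
  1 1 2 3
  1 2 3 4

reading off 1-entries of Δ²R: w = (4, 1, 3, 2).

ℓ(w)=4; the 2 essential cells (i,j,r):

[(1, 3, 0), (3, 2, 1)]


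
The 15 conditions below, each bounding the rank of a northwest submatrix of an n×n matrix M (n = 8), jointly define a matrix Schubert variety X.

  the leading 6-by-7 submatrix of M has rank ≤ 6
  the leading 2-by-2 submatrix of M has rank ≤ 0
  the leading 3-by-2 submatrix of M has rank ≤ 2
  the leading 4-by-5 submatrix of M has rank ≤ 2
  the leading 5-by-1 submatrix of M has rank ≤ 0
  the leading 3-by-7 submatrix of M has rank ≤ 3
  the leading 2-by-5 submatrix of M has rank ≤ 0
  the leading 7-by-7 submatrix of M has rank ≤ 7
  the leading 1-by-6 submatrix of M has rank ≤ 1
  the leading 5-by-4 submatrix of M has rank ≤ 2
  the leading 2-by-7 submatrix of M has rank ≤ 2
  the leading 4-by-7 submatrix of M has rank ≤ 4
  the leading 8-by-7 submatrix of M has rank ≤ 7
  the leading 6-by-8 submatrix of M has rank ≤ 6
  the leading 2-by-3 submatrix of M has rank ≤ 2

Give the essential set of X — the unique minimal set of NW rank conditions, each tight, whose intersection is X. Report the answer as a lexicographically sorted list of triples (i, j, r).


Recovering R(i,j) via the rank-extension bound from the 15 conditions:

  R[1]: 0 | 0 | 0 | 0 | 0 | 1 | 1 | 1
  R[2]: 0 | 0 | 0 | 0 | 0 | 1 | 2 | 2
  R[3]: 0 | 1 | 1 | 1 | 1 | 2 | 3 | 3
  R[4]: 0 | 1 | 2 | 2 | 2 | 3 | 4 | 4
  R[5]: 0 | 1 | 2 | 2 | 3 | 4 | 5 | 5
  R[6]: 1 | 2 | 3 | 3 | 4 | 5 | 6 | 6
  R[7]: 1 | 2 | 3 | 4 | 5 | 6 | 7 | 7
  R[8]: 1 | 2 | 3 | 4 | 5 | 6 | 7 | 8

so w = (6, 7, 2, 3, 5, 1, 4, 8).

D(w) has 14 cells with 3 SE-corners; essential set:

[(2, 5, 0), (5, 1, 0), (5, 4, 2)]


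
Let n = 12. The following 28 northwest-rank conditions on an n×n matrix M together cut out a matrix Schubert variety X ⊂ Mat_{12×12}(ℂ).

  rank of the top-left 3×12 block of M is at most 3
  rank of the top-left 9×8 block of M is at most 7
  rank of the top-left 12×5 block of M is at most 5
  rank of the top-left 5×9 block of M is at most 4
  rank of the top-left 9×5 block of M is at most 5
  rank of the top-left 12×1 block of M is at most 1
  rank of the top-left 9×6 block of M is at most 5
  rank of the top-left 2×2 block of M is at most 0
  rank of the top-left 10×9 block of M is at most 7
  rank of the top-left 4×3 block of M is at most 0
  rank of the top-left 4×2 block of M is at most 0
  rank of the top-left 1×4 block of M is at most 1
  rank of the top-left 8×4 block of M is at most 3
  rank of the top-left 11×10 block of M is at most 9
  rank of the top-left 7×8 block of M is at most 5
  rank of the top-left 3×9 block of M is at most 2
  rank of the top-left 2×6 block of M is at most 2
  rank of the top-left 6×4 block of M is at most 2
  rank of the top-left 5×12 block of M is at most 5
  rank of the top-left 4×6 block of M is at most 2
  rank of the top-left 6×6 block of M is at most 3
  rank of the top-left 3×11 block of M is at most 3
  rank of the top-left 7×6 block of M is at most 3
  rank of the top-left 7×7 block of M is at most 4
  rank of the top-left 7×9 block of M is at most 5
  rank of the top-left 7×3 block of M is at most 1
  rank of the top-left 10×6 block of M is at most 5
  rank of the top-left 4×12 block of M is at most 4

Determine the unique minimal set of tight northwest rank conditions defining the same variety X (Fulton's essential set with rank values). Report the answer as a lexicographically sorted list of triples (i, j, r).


Reconstructing r_w from the 28 given conditions:

  i=1: 0, 0, 0, 1, 1, 1, 1, 1, 1, 1, 1, 1
  i=2: 0, 0, 0, 1, 2, 2, 2, 2, 2, 2, 2, 2
  i=3: 0, 0, 0, 1, 2, 2, 2, 2, 2, 3, 3, 3
  i=4: 0, 0, 0, 1, 2, 2, 3, 3, 3, 4, 4, 4
  i=5: 1, 1, 1, 2, 3, 3, 4, 4, 4, 5, 5, 5
  i=6: 1, 1, 1, 2, 3, 3, 4, 5, 5, 6, 6, 6
  i=7: 1, 1, 1, 2, 3, 3, 4, 5, 5, 6, 7, 7
  i=8: 1, 2, 2, 3, 4, 4, 5, 6, 6, 7, 8, 8
  i=9: 1, 2, 3, 4, 5, 5, 6, 7, 7, 8, 9, 9
  i=10: 1, 2, 3, 4, 5, 5, 6, 7, 7, 8, 9, 10
  i=11: 1, 2, 3, 4, 5, 6, 7, 8, 8, 9, 10, 11
  i=12: 1, 2, 3, 4, 5, 6, 7, 8, 9, 10, 11, 12

giving w = (4, 5, 10, 7, 1, 8, 11, 2, 3, 12, 6, 9) via Δ²R.

D(w) has 26 cells with 8 SE-corners; essential set:

[(3, 9, 2), (4, 3, 0), (4, 6, 2), (7, 3, 1), (7, 6, 3), (7, 9, 5), (10, 6, 5), (10, 9, 7)]


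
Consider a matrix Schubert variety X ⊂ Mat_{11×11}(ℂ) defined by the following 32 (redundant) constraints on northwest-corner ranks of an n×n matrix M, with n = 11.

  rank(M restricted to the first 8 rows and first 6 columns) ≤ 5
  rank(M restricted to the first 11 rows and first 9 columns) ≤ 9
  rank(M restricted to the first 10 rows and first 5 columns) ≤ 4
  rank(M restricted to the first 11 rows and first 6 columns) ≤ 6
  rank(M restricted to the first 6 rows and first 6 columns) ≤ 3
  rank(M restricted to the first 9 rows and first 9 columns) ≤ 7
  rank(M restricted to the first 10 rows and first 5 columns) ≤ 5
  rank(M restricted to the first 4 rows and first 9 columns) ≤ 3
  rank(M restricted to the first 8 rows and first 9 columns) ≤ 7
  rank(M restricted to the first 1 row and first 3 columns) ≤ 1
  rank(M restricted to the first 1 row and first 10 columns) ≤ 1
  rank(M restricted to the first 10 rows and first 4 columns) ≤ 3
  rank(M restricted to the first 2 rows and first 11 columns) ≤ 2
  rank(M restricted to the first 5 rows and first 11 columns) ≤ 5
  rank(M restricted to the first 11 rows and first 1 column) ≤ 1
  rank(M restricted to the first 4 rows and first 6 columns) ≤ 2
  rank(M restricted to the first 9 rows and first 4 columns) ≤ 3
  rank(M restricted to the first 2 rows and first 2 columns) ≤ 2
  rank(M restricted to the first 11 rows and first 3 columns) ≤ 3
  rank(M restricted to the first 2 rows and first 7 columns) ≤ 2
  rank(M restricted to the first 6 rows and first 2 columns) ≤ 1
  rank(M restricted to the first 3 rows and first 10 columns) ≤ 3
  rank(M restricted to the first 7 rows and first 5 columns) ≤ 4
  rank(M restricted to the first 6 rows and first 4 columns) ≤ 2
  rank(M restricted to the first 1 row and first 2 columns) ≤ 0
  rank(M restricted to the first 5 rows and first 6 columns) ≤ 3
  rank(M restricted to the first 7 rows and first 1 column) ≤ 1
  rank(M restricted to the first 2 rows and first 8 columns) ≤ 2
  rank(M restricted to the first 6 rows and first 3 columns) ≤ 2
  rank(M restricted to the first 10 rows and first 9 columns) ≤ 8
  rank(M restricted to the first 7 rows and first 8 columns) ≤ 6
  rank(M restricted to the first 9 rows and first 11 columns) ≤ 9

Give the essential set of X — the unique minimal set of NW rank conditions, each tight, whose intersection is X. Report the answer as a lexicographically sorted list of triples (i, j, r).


Recovering R(i,j) via the rank-extension bound from the 32 conditions:

  row 1: 0 0 1 1 1 1 1 1 1 1 1
  row 2: 1 1 2 2 2 2 2 2 2 2 2
  row 3: 1 1 2 2 2 2 3 3 3 3 3
  row 4: 1 1 2 2 2 2 3 3 3 4 4
  row 5: 1 1 2 2 3 3 4 4 4 5 5
  row 6: 1 1 2 2 3 3 4 5 5 6 6
  row 7: 1 2 3 3 4 4 5 6 6 7 7
  row 8: 1 2 3 3 4 5 6 7 7 8 8
  row 9: 1 2 3 3 4 5 6 7 7 8 9
  row 10: 1 2 3 3 4 5 6 7 8 9 10
  row 11: 1 2 3 4 5 6 7 8 9 10 11

second differences of R give the permutation w = (3, 1, 7, 10, 5, 8, 2, 6, 11, 9, 4).

8 SE-corners of the 21-cell Rothe diagram give Ess(w):

[(1, 2, 0), (4, 6, 2), (4, 9, 3), (6, 2, 1), (6, 4, 2), (6, 6, 3), (9, 9, 7), (10, 4, 3)]


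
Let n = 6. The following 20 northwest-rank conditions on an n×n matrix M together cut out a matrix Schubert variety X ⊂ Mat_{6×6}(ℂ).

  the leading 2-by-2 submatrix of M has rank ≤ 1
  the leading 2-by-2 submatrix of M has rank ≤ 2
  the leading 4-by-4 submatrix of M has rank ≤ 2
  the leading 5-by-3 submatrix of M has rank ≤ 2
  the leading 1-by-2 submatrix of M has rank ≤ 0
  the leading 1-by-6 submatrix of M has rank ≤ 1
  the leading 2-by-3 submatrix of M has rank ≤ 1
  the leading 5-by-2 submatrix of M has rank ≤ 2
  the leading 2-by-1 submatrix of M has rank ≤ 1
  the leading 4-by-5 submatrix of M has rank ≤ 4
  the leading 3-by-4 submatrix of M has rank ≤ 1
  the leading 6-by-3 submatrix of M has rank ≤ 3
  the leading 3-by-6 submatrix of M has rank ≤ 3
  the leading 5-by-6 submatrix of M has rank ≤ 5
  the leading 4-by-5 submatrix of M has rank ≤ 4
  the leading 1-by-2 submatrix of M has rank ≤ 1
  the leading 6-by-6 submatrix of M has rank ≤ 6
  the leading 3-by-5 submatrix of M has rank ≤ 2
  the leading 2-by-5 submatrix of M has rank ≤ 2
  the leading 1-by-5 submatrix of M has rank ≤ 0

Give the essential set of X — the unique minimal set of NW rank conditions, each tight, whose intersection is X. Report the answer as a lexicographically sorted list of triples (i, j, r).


Rank table r_w(6×6) implied by the 20 constraints:

  R[1]: 0, 0, 0, 0, 0, 1
  R[2]: 1, 1, 1, 1, 1, 2
  R[3]: 1, 1, 1, 1, 2, 3
  R[4]: 1, 2, 2, 2, 3, 4
  R[5]: 1, 2, 2, 3, 4, 5
  R[6]: 1, 2, 3, 4, 5, 6

hence w(1..6) = (6, 1, 5, 2, 4, 3).

Fulton essential set (3 of the 9 Rothe cells):

[(1, 5, 0), (3, 4, 1), (5, 3, 2)]


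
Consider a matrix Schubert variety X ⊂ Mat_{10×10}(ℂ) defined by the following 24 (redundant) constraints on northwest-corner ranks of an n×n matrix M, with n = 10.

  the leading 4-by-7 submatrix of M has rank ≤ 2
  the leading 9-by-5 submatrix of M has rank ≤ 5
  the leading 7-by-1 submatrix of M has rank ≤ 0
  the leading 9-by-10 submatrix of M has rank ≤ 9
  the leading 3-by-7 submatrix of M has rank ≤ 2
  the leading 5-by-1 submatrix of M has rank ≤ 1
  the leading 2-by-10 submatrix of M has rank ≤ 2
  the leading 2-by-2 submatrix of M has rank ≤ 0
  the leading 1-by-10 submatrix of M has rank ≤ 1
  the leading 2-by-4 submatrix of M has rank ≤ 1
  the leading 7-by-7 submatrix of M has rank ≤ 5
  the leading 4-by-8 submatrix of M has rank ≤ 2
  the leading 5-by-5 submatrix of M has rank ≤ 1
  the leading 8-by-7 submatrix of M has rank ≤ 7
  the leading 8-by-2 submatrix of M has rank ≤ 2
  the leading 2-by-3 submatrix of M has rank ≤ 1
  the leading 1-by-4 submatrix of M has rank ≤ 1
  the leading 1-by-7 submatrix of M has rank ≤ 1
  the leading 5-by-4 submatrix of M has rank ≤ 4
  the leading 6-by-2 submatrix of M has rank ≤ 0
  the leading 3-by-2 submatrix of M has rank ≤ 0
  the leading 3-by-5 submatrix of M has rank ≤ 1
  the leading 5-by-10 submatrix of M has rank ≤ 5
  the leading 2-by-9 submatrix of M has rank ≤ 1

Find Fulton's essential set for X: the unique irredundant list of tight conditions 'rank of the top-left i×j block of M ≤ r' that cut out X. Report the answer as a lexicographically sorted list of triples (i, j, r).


Recovering R(i,j) via the rank-extension bound from the 24 conditions:

  i=1: 0, 0, 1, 1, 1, 1, 1, 1, 1, 1
  i=2: 0, 0, 1, 1, 1, 1, 1, 1, 1, 2
  i=3: 0, 0, 1, 1, 1, 2, 2, 2, 2, 3
  i=4: 0, 0, 1, 1, 1, 2, 2, 2, 3, 4
  i=5: 0, 0, 1, 1, 1, 2, 3, 3, 4, 5
  i=6: 0, 0, 1, 2, 2, 3, 4, 4, 5, 6
  i=7: 0, 1, 2, 3, 3, 4, 5, 5, 6, 7
  i=8: 1, 2, 3, 4, 4, 5, 6, 6, 7, 8
  i=9: 1, 2, 3, 4, 5, 6, 7, 7, 8, 9
  i=10: 1, 2, 3, 4, 5, 6, 7, 8, 9, 10

hence w(1..10) = (3, 10, 6, 9, 7, 4, 2, 1, 5, 8).

|D(w)|=27, |Ess(w)|=5:

[(2, 9, 1), (4, 8, 2), (5, 5, 1), (6, 2, 0), (7, 1, 0)]


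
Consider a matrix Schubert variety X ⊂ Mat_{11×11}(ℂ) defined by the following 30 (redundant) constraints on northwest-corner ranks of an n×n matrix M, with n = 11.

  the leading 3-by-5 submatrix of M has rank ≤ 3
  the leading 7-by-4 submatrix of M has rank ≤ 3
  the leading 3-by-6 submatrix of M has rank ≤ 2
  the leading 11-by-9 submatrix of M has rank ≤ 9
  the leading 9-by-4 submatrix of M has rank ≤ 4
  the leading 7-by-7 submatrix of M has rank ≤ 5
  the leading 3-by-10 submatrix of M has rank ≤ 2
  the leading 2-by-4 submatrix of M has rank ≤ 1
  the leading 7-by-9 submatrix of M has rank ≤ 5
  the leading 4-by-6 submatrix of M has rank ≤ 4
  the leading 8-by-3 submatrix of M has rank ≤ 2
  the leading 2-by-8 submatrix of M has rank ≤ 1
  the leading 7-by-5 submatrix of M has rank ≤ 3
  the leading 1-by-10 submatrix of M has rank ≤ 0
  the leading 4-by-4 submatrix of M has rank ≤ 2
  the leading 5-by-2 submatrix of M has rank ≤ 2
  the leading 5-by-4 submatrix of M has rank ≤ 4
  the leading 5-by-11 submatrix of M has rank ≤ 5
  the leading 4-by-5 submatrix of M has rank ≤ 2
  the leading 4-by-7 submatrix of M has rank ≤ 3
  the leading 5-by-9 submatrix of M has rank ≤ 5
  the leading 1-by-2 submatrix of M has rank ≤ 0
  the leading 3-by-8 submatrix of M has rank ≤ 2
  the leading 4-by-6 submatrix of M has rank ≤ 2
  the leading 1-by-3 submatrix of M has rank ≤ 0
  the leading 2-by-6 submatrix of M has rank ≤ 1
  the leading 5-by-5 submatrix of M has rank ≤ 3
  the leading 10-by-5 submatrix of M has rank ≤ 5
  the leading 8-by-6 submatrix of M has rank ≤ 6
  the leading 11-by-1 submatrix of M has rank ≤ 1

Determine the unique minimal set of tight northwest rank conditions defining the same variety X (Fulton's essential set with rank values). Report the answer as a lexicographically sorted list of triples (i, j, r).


Propagating the 30 rank bounds to every northwest block:

  0 | 0 | 0 | 0 | 0 | 0 | 0 | 0 | 0 | 0 | 1
  1 | 1 | 1 | 1 | 1 | 1 | 1 | 1 | 1 | 1 | 2
  1 | 2 | 2 | 2 | 2 | 2 | 2 | 2 | 2 | 2 | 3
  1 | 2 | 2 | 2 | 2 | 2 | 3 | 3 | 3 | 3 | 4
  1 | 2 | 2 | 3 | 3 | 3 | 4 | 4 | 4 | 4 | 5
  1 | 2 | 2 | 3 | 3 | 4 | 5 | 5 | 5 | 5 | 6
  1 | 2 | 2 | 3 | 3 | 4 | 5 | 5 | 5 | 6 | 7
  1 | 2 | 2 | 3 | 4 | 5 | 6 | 6 | 6 | 7 | 8
  1 | 2 | 3 | 4 | 5 | 6 | 7 | 7 | 7 | 8 | 9
  1 | 2 | 3 | 4 | 5 | 6 | 7 | 8 | 8 | 9 | 10
  1 | 2 | 3 | 4 | 5 | 6 | 7 | 8 | 9 | 10 | 11

so w = (11, 1, 2, 7, 4, 6, 10, 5, 3, 8, 9).

D(w) has 22 cells with 5 SE-corners; essential set:

[(1, 10, 0), (4, 6, 2), (7, 5, 3), (7, 9, 5), (8, 3, 2)]


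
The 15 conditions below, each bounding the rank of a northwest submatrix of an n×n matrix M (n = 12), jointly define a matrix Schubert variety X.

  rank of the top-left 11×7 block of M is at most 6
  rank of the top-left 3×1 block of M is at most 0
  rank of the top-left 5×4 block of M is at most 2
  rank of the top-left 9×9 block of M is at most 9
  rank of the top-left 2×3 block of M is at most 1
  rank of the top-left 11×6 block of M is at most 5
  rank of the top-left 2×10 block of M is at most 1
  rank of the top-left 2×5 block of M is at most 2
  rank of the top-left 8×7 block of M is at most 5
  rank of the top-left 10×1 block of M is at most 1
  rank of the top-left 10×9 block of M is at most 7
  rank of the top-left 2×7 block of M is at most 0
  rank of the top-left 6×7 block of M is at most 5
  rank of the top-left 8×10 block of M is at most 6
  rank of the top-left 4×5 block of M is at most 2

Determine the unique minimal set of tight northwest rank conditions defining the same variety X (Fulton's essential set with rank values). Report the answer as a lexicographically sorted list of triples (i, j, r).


Rank table r_w(12×12) implied by the 15 constraints:

  row 1: 0  0  0  0  0  0  0  1  1  1  1  1
  row 2: 0  0  0  0  0  0  0  1  1  1  2  2
  row 3: 0  1  1  1  1  1  1  2  2  2  3  3
  row 4: 1  2  2  2  2  2  2  3  3  3  4  4
  row 5: 1  2  2  2  3  3  3  4  4  4  5  5
  row 6: 1  2  3  3  4  4  4  5  5  5  6  6
  row 7: 1  2  3  4  5  5  5  6  6  6  7  7
  row 8: 1  2  3  4  5  5  5  6  6  6  7  8
  row 9: 1  2  3  4  5  5  6  7  7  7  8  9
  row 10: 1  2  3  4  5  5  6  7  7  8  9  10
  row 11: 1  2  3  4  5  5  6  7  8  9  10  11
  row 12: 1  2  3  4  5  6  7  8  9  10  11  12

reading off 1-entries of Δ²R: w = (8, 11, 2, 1, 5, 3, 4, 12, 7, 10, 9, 6).

8 SE-corners of the 27-cell Rothe diagram give Ess(w):

[(2, 7, 0), (2, 10, 1), (3, 1, 0), (5, 4, 2), (8, 7, 5), (8, 10, 6), (10, 9, 7), (11, 6, 5)]


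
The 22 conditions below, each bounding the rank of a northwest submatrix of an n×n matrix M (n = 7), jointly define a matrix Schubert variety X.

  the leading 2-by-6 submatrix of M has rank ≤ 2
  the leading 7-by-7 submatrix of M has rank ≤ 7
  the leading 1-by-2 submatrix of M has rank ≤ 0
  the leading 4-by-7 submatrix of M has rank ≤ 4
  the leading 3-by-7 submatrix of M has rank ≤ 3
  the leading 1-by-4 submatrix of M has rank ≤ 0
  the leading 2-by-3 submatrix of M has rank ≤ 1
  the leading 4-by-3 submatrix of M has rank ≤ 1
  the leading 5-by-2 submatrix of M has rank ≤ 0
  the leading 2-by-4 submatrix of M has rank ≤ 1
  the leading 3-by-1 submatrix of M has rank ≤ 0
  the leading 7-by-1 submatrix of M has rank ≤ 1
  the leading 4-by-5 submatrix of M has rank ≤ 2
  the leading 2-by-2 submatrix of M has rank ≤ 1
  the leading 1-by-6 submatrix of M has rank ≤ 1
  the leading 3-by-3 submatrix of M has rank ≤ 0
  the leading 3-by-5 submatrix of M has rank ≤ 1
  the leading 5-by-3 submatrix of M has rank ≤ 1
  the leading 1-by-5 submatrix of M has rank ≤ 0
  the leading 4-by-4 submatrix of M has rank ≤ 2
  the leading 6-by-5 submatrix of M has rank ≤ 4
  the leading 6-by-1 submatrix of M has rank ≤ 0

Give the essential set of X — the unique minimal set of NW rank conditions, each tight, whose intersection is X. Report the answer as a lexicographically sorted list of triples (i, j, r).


The tightest implied rank at each (i,j), from the 22 conditions:

  row 1: 0 | 0 | 0 | 0 | 0 | 1 | 1
  row 2: 0 | 0 | 0 | 1 | 1 | 2 | 2
  row 3: 0 | 0 | 0 | 1 | 1 | 2 | 3
  row 4: 0 | 0 | 1 | 2 | 2 | 3 | 4
  row 5: 0 | 0 | 1 | 2 | 3 | 4 | 5
  row 6: 0 | 1 | 2 | 3 | 4 | 5 | 6
  row 7: 1 | 2 | 3 | 4 | 5 | 6 | 7

reading off 1-entries of Δ²R: w = (6, 4, 7, 3, 5, 2, 1).

Rothe diagram D(w) (17 cells), 5 SE-corners (essential conditions):

[(1, 5, 0), (3, 3, 0), (3, 5, 1), (5, 2, 0), (6, 1, 0)]
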